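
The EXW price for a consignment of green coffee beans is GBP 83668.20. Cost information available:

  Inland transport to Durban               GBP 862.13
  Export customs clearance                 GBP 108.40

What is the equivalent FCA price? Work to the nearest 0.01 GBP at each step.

FCA price: GBP 84638.73

From EXW to FCA, the seller additionally bears: inland to port, export clearance.
FCA price = 83668.20 + 862.13 + 108.40 = 84638.73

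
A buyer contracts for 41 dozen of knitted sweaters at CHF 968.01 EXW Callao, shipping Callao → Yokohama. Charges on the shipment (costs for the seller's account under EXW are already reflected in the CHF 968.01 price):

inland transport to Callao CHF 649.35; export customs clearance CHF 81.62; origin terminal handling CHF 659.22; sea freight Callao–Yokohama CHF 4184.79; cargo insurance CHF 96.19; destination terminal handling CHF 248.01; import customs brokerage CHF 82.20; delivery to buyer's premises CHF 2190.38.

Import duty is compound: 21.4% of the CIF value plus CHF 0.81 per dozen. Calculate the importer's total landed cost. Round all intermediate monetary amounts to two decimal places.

Total landed cost: CHF 10613.76

EXW: the seller makes goods available at their premises; the buyer bears all onward costs.
CIF value = EXW price + inland to port + export clearance + origin terminal + freight + insurance = 968.01 + 649.35 + 81.62 + 659.22 + 4184.79 + 96.19 = 6639.18
Ad valorem component: 6639.18 × 21.4% = 1420.78
Specific component: 41 × 0.81 = 33.21
Import duty = 1420.78 + 33.21 = 1453.99
Buyer bears: inland to port 649.35 + export clearance 81.62 + origin terminal 659.22 + freight 4184.79 + insurance 96.19 + destination terminal 248.01 + brokerage 82.20 + delivery 2190.38 + duty 1453.99 = 9645.75
Landed cost = invoice 968.01 + 9645.75 = 10613.76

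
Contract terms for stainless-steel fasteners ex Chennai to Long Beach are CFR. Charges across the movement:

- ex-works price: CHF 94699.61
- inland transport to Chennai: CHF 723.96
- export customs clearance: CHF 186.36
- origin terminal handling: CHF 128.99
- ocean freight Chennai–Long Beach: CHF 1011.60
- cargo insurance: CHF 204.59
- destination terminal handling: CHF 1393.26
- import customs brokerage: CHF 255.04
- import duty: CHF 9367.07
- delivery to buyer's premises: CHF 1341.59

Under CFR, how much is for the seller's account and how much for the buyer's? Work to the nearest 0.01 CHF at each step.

CFR: the seller pays costs through ocean freight to the destination port, but not insurance.
Seller's account: goods 94699.61 + inland to port 723.96 + export clearance 186.36 + origin terminal 128.99 + freight 1011.60 = 96750.52
Buyer's account: insurance 204.59 + destination terminal 1393.26 + brokerage 255.04 + duty 9367.07 + delivery 1341.59 = 12561.55

Seller: CHF 96750.52; buyer: CHF 12561.55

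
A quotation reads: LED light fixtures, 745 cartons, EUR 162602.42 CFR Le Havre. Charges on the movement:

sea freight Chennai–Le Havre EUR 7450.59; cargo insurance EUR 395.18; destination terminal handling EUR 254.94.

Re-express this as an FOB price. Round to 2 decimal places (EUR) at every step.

FOB price: EUR 155151.83

Not relevant to the conversion: insurance, destination terminal — on the buyer under both terms; not part of either seller's price.
From CFR to FOB, the seller no longer bears: freight.
FOB price = 162602.42 − 7450.59 = 155151.83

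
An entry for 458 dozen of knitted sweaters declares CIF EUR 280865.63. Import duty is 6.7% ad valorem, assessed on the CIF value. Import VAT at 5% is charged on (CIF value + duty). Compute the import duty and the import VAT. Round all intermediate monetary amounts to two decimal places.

Import duty: EUR 18818.00; import VAT: EUR 14984.18

Import duty = 280865.63 × 6.7% = 18818.00
VAT base = CIF + duty = 280865.63 + 18818.00 = 299683.63
Import VAT = 299683.63 × 5% = 14984.18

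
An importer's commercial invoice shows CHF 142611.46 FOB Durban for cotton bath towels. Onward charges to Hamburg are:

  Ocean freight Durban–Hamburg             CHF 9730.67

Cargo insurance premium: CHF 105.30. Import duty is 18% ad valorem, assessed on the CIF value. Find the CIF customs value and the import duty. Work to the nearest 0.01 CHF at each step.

CIF value: CHF 152447.43; import duty: CHF 27440.54

CIF = FOB price + freight + insurance
CIF = 142611.46 + 9730.67 + 105.30 = 152447.43
Import duty = 152447.43 × 18% = 27440.54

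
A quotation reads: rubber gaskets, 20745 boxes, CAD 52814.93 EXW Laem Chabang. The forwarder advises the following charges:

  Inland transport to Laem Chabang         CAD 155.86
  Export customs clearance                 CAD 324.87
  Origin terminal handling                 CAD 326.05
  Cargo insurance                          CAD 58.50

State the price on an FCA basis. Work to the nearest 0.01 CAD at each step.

Not relevant to the conversion: origin terminal, insurance — on the buyer under both terms; not part of either seller's price.
From EXW to FCA, the seller additionally bears: inland to port, export clearance.
FCA price = 52814.93 + 155.86 + 324.87 = 53295.66

FCA price: CAD 53295.66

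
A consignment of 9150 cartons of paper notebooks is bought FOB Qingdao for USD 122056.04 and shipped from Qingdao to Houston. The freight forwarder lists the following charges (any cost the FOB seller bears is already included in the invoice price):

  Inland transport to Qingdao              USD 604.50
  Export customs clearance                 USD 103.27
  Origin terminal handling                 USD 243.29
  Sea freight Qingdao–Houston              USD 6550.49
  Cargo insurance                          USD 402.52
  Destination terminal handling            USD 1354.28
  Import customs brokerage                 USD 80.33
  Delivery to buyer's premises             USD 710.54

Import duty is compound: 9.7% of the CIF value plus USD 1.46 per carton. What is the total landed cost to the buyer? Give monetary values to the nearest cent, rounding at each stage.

Total landed cost: USD 157027.08

FOB: the seller bears costs until goods are on board at the origin port; the buyer bears freight, insurance and all costs thereafter.
Already in the invoice (seller's account under FOB): inland to port, export clearance, origin terminal — exclude.
CIF value = FOB price + freight + insurance = 122056.04 + 6550.49 + 402.52 = 129009.05
Ad valorem component: 129009.05 × 9.7% = 12513.88
Specific component: 9150 × 1.46 = 13359.00
Import duty = 12513.88 + 13359.00 = 25872.88
Buyer bears: freight 6550.49 + insurance 402.52 + destination terminal 1354.28 + brokerage 80.33 + delivery 710.54 + duty 25872.88 = 34971.04
Landed cost = invoice 122056.04 + 34971.04 = 157027.08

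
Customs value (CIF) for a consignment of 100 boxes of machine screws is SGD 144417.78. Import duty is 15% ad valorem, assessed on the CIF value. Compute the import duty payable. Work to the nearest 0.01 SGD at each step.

Import duty = 144417.78 × 15% = 21662.67

Import duty: SGD 21662.67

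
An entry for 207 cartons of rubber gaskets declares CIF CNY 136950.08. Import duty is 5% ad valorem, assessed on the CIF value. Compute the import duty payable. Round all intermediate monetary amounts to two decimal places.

Import duty = 136950.08 × 5% = 6847.50

Import duty: CNY 6847.50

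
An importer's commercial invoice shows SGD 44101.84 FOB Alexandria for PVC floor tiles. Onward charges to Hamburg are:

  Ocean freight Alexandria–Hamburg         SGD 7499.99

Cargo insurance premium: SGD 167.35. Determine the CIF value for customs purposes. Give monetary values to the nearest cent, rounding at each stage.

CIF value: SGD 51769.18

CIF = FOB price + freight + insurance
CIF = 44101.84 + 7499.99 + 167.35 = 51769.18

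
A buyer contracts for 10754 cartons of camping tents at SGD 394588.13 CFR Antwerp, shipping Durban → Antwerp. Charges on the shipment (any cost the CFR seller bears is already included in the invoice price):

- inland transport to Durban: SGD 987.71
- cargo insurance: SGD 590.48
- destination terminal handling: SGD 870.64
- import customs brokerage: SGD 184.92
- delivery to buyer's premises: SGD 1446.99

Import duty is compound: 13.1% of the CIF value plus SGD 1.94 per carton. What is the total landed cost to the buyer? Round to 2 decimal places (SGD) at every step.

Total landed cost: SGD 470312.32

CFR: the seller pays costs through ocean freight to the destination port, but not insurance.
Already in the invoice (seller's account under CFR): inland to port — exclude.
CIF value = CFR price + insurance = 394588.13 + 590.48 = 395178.61
Ad valorem component: 395178.61 × 13.1% = 51768.40
Specific component: 10754 × 1.94 = 20862.76
Import duty = 51768.40 + 20862.76 = 72631.16
Buyer bears: insurance 590.48 + destination terminal 870.64 + brokerage 184.92 + delivery 1446.99 + duty 72631.16 = 75724.19
Landed cost = invoice 394588.13 + 75724.19 = 470312.32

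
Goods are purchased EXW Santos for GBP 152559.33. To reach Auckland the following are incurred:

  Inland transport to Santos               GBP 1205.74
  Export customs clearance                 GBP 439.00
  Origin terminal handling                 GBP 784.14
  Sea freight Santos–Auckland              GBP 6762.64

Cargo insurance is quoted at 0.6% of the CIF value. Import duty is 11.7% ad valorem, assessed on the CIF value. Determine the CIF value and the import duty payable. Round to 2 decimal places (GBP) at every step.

CIF value: GBP 162727.21; import duty: GBP 19039.08

Let C be the CIF value. C = EXW price + pre-shipment costs + freight + 0.6% × C
C − 0.6% × C = 152559.33 + 1205.74 + 439.00 + 784.14 + 6762.64
0.994 × C = 161750.85
C = 161750.85 / 0.994 = 162727.21
Insurance premium = 0.6% × 162727.21 = 976.36
Import duty = 162727.21 × 11.7% = 19039.08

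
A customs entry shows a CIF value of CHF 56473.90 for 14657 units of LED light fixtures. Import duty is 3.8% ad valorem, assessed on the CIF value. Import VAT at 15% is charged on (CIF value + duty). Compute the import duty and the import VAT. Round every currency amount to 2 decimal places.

Import duty = 56473.90 × 3.8% = 2146.01
VAT base = CIF + duty = 56473.90 + 2146.01 = 58619.91
Import VAT = 58619.91 × 15% = 8792.99

Import duty: CHF 2146.01; import VAT: CHF 8792.99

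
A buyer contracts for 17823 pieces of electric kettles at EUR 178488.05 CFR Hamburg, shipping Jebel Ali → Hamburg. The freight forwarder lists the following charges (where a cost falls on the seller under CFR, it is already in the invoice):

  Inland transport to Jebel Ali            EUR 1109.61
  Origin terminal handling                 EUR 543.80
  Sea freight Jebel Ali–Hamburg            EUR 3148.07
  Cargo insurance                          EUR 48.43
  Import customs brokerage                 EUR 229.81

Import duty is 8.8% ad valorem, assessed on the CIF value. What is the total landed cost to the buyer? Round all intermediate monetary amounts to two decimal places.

Total landed cost: EUR 194477.50

CFR: the seller pays costs through ocean freight to the destination port, but not insurance.
Already in the invoice (seller's account under CFR): inland to port, origin terminal, freight — exclude.
CIF value = CFR price + insurance = 178488.05 + 48.43 = 178536.48
Import duty = 178536.48 × 8.8% = 15711.21
Buyer bears: insurance 48.43 + brokerage 229.81 + duty 15711.21 = 15989.45
Landed cost = invoice 178488.05 + 15989.45 = 194477.50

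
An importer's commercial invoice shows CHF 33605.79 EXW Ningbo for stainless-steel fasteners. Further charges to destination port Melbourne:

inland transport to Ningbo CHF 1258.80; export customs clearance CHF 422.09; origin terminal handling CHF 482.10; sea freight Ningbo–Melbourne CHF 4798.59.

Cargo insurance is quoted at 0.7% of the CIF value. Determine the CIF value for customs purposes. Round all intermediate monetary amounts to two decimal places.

CIF value: CHF 40853.34

Let C be the CIF value. C = EXW price + pre-shipment costs + freight + 0.7% × C
C − 0.7% × C = 33605.79 + 1258.80 + 422.09 + 482.10 + 4798.59
0.993 × C = 40567.37
C = 40567.37 / 0.993 = 40853.34
Insurance premium = 0.7% × 40853.34 = 285.97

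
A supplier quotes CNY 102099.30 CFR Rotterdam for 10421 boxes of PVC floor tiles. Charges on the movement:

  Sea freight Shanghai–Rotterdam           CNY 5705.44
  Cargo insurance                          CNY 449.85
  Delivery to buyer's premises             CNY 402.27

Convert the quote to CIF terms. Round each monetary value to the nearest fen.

CIF price: CNY 102549.15

Not relevant to the conversion: freight — on the seller under both CFR and CIF; already in the CFR price and stays in the CIF price. delivery — on the buyer under both terms; not part of either seller's price.
From CFR to CIF, the seller additionally bears: insurance.
CIF price = 102099.30 + 449.85 = 102549.15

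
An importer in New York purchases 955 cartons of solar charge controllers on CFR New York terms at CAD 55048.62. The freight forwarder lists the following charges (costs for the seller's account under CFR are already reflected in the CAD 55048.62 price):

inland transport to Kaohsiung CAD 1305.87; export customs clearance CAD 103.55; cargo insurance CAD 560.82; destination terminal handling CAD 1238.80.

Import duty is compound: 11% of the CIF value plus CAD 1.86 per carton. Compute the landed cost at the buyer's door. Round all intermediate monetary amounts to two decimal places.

CFR: the seller pays costs through ocean freight to the destination port, but not insurance.
Already in the invoice (seller's account under CFR): inland to port, export clearance — exclude.
CIF value = CFR price + insurance = 55048.62 + 560.82 = 55609.44
Ad valorem component: 55609.44 × 11% = 6117.04
Specific component: 955 × 1.86 = 1776.30
Import duty = 6117.04 + 1776.30 = 7893.34
Buyer bears: insurance 560.82 + destination terminal 1238.80 + duty 7893.34 = 9692.96
Landed cost = invoice 55048.62 + 9692.96 = 64741.58

Total landed cost: CAD 64741.58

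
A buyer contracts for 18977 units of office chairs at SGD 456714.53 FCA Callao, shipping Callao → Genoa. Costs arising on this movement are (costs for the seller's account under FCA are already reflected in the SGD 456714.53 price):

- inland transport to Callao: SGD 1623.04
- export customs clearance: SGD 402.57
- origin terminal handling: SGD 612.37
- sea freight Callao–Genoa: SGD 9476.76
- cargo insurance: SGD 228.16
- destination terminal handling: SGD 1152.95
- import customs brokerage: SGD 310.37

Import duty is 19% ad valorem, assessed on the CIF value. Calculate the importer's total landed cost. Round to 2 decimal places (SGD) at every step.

Total landed cost: SGD 557231.19

FCA: the seller delivers export-cleared goods to the carrier; the buyer bears costs from that point.
Already in the invoice (seller's account under FCA): inland to port, export clearance — exclude.
CIF value = FCA price + origin terminal + freight + insurance = 456714.53 + 612.37 + 9476.76 + 228.16 = 467031.82
Import duty = 467031.82 × 19% = 88736.05
Buyer bears: origin terminal 612.37 + freight 9476.76 + insurance 228.16 + destination terminal 1152.95 + brokerage 310.37 + duty 88736.05 = 100516.66
Landed cost = invoice 456714.53 + 100516.66 = 557231.19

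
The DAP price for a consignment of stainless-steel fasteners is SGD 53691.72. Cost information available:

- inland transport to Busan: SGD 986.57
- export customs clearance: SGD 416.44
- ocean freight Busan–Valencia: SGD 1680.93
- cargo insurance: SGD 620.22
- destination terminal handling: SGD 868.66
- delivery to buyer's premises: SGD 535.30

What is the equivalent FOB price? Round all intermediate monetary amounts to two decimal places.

Not relevant to the conversion: export clearance, inland to port — on the seller under both DAP and FOB; already in the DAP price and stays in the FOB price.
From DAP to FOB, the seller no longer bears: freight, insurance, destination terminal, delivery.
FOB price = 53691.72 − 1680.93 − 620.22 − 868.66 − 535.30 = 49986.61

FOB price: SGD 49986.61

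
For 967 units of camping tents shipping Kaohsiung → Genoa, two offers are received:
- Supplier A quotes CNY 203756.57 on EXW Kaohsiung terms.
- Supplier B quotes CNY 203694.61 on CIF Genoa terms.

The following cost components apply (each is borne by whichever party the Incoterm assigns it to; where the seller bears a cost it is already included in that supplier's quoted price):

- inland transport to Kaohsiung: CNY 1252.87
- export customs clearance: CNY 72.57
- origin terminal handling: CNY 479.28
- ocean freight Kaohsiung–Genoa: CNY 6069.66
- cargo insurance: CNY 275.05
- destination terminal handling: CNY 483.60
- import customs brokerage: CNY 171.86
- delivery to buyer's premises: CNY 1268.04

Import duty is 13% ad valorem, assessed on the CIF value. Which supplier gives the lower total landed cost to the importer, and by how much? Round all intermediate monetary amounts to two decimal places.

Supplier A (EXW):
CIF value = EXW price + inland to port + export clearance + origin terminal + freight + insurance = 203756.57 + 1252.87 + 72.57 + 479.28 + 6069.66 + 275.05 = 211906.00
Import duty = 211906.00 × 13% = 27547.78
Buyer bears (A): 1252.87 + 72.57 + 479.28 + 6069.66 + 275.05 + 483.60 + 171.86 + 1268.04 = 10072.93
Landed cost (A) = invoice 203756.57 + 10072.93 + duty 27547.78 = 241377.28
Supplier B (CIF):
The CIF price already equals the CIF value: 203694.61
Import duty = 203694.61 × 13% = 26480.30
Buyer bears (B): 483.60 + 171.86 + 1268.04 = 1923.50
Landed cost (B) = invoice 203694.61 + 1923.50 + duty 26480.30 = 232098.41
Difference = |241377.28 − 232098.41| = 9278.87

Supplier B is cheaper by CNY 9278.87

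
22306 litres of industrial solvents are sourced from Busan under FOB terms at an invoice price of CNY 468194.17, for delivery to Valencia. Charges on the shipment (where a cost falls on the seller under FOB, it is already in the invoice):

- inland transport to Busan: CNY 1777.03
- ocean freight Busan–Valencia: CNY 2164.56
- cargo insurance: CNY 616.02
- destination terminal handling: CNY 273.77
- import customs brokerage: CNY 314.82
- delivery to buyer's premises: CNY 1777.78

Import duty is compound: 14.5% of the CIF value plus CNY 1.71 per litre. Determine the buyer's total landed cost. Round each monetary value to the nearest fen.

FOB: the seller bears costs until goods are on board at the origin port; the buyer bears freight, insurance and all costs thereafter.
Already in the invoice (seller's account under FOB): inland to port — exclude.
CIF value = FOB price + freight + insurance = 468194.17 + 2164.56 + 616.02 = 470974.75
Ad valorem component: 470974.75 × 14.5% = 68291.34
Specific component: 22306 × 1.71 = 38143.26
Import duty = 68291.34 + 38143.26 = 106434.60
Buyer bears: freight 2164.56 + insurance 616.02 + destination terminal 273.77 + brokerage 314.82 + delivery 1777.78 + duty 106434.60 = 111581.55
Landed cost = invoice 468194.17 + 111581.55 = 579775.72

Total landed cost: CNY 579775.72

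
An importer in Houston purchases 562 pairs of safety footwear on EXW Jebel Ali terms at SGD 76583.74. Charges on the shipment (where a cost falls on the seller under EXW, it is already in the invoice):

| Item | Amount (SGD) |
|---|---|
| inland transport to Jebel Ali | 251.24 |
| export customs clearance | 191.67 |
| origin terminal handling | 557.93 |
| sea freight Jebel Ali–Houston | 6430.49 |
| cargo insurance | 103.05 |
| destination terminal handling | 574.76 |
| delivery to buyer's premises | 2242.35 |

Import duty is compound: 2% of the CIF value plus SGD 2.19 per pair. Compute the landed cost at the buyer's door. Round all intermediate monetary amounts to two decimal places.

Total landed cost: SGD 89848.37

EXW: the seller makes goods available at their premises; the buyer bears all onward costs.
CIF value = EXW price + inland to port + export clearance + origin terminal + freight + insurance = 76583.74 + 251.24 + 191.67 + 557.93 + 6430.49 + 103.05 = 84118.12
Ad valorem component: 84118.12 × 2% = 1682.36
Specific component: 562 × 2.19 = 1230.78
Import duty = 1682.36 + 1230.78 = 2913.14
Buyer bears: inland to port 251.24 + export clearance 191.67 + origin terminal 557.93 + freight 6430.49 + insurance 103.05 + destination terminal 574.76 + delivery 2242.35 + duty 2913.14 = 13264.63
Landed cost = invoice 76583.74 + 13264.63 = 89848.37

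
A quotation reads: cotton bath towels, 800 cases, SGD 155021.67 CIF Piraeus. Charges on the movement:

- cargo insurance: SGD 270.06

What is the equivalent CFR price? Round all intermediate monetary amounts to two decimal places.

From CIF to CFR, the seller no longer bears: insurance.
CFR price = 155021.67 − 270.06 = 154751.61

CFR price: SGD 154751.61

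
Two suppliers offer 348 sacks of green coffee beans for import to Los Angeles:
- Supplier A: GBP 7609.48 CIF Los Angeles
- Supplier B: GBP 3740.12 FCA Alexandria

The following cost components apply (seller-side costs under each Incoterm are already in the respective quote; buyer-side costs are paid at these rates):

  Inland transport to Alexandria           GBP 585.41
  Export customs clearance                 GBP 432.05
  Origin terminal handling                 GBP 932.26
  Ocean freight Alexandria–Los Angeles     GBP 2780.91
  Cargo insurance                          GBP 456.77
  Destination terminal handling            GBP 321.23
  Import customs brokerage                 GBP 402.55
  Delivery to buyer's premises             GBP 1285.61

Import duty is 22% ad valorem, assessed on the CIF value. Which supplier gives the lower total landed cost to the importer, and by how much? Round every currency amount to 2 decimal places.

Supplier A (CIF):
The CIF price already equals the CIF value: 7609.48
Import duty = 7609.48 × 22% = 1674.09
Buyer bears (A): 321.23 + 402.55 + 1285.61 = 2009.39
Landed cost (A) = invoice 7609.48 + 2009.39 + duty 1674.09 = 11292.96
Supplier B (FCA):
CIF value = FCA price + origin terminal + freight + insurance = 3740.12 + 932.26 + 2780.91 + 456.77 = 7910.06
Import duty = 7910.06 × 22% = 1740.21
Buyer bears (B): 932.26 + 2780.91 + 456.77 + 321.23 + 402.55 + 1285.61 = 6179.33
Landed cost (B) = invoice 3740.12 + 6179.33 + duty 1740.21 = 11659.66
Difference = |11292.96 − 11659.66| = 366.70

Supplier A is cheaper by GBP 366.70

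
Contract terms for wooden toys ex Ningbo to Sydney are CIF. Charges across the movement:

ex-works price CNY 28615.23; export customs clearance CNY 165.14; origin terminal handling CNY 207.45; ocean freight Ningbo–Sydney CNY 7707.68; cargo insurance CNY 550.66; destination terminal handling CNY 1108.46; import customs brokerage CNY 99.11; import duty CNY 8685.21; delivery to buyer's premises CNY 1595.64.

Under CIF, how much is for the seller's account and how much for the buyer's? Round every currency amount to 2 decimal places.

CIF: the seller pays costs through ocean freight and marine insurance to the destination port.
Seller's account: goods 28615.23 + export clearance 165.14 + origin terminal 207.45 + freight 7707.68 + insurance 550.66 = 37246.16
Buyer's account: destination terminal 1108.46 + brokerage 99.11 + duty 8685.21 + delivery 1595.64 = 11488.42

Seller: CNY 37246.16; buyer: CNY 11488.42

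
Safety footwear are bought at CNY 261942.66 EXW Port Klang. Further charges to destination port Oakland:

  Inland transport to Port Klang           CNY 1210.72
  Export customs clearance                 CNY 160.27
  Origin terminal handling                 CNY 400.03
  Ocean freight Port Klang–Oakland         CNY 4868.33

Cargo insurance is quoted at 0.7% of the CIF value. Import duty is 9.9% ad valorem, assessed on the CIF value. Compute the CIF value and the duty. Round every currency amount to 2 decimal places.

Let C be the CIF value. C = EXW price + pre-shipment costs + freight + 0.7% × C
C − 0.7% × C = 261942.66 + 1210.72 + 160.27 + 400.03 + 4868.33
0.993 × C = 268582.01
C = 268582.01 / 0.993 = 270475.34
Insurance premium = 0.7% × 270475.34 = 1893.33
Import duty = 270475.34 × 9.9% = 26777.06

CIF value: CNY 270475.34; import duty: CNY 26777.06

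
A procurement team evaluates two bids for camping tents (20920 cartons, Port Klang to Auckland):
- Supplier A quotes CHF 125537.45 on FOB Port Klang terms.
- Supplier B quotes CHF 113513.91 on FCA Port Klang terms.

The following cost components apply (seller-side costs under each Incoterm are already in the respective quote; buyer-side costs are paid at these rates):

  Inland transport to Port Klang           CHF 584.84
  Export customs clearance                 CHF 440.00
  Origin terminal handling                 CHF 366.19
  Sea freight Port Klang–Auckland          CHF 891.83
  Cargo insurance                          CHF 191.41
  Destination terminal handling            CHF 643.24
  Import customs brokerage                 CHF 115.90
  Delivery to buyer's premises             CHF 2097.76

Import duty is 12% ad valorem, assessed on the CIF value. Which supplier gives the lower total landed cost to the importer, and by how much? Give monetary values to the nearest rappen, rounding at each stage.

Supplier A (FOB):
CIF value = FOB price + freight + insurance = 125537.45 + 891.83 + 191.41 = 126620.69
Import duty = 126620.69 × 12% = 15194.48
Buyer bears (A): 891.83 + 191.41 + 643.24 + 115.90 + 2097.76 = 3940.14
Landed cost (A) = invoice 125537.45 + 3940.14 + duty 15194.48 = 144672.07
Supplier B (FCA):
CIF value = FCA price + origin terminal + freight + insurance = 113513.91 + 366.19 + 891.83 + 191.41 = 114963.34
Import duty = 114963.34 × 12% = 13795.60
Buyer bears (B): 366.19 + 891.83 + 191.41 + 643.24 + 115.90 + 2097.76 = 4306.33
Landed cost (B) = invoice 113513.91 + 4306.33 + duty 13795.60 = 131615.84
Difference = |144672.07 − 131615.84| = 13056.23

Supplier B is cheaper by CHF 13056.23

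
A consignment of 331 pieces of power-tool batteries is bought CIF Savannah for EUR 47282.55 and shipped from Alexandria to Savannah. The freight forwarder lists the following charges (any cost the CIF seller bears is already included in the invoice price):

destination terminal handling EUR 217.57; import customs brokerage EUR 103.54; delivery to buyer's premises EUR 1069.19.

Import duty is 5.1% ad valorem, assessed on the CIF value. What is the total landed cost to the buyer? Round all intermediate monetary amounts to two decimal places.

CIF: the seller pays costs through ocean freight and marine insurance to the destination port.
The CIF price already equals the CIF value: 47282.55
Import duty = 47282.55 × 5.1% = 2411.41
Buyer bears: destination terminal 217.57 + brokerage 103.54 + delivery 1069.19 + duty 2411.41 = 3801.71
Landed cost = invoice 47282.55 + 3801.71 = 51084.26

Total landed cost: EUR 51084.26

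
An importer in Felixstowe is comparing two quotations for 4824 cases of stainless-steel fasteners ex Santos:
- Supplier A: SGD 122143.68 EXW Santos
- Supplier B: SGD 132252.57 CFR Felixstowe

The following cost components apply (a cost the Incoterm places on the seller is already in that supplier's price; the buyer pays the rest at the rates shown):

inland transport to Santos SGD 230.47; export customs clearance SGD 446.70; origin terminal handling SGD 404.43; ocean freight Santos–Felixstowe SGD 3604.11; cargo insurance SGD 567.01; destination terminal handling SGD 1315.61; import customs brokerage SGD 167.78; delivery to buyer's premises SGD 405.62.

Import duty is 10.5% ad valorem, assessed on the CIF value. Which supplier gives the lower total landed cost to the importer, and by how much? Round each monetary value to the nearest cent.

Supplier A (EXW):
CIF value = EXW price + inland to port + export clearance + origin terminal + freight + insurance = 122143.68 + 230.47 + 446.70 + 404.43 + 3604.11 + 567.01 = 127396.40
Import duty = 127396.40 × 10.5% = 13376.62
Buyer bears (A): 230.47 + 446.70 + 404.43 + 3604.11 + 567.01 + 1315.61 + 167.78 + 405.62 = 7141.73
Landed cost (A) = invoice 122143.68 + 7141.73 + duty 13376.62 = 142662.03
Supplier B (CFR):
CIF value = CFR price + insurance = 132252.57 + 567.01 = 132819.58
Import duty = 132819.58 × 10.5% = 13946.06
Buyer bears (B): 567.01 + 1315.61 + 167.78 + 405.62 = 2456.02
Landed cost (B) = invoice 132252.57 + 2456.02 + duty 13946.06 = 148654.65
Difference = |142662.03 − 148654.65| = 5992.62

Supplier A is cheaper by SGD 5992.62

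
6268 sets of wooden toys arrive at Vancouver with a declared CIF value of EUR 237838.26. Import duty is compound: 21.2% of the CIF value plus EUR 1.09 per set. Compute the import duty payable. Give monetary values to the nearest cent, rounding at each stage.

Import duty: EUR 57253.83

Ad valorem component: 237838.26 × 21.2% = 50421.71
Specific component: 6268 × 1.09 = 6832.12
Import duty = 50421.71 + 6832.12 = 57253.83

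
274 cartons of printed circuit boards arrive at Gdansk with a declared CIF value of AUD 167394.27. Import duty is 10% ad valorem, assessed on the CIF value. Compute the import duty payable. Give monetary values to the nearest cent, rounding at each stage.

Import duty: AUD 16739.43

Import duty = 167394.27 × 10% = 16739.43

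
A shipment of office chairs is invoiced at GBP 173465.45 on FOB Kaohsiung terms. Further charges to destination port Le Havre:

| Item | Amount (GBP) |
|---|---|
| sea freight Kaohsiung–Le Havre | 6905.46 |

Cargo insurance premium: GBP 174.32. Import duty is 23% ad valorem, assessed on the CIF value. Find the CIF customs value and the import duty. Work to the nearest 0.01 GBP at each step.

CIF = FOB price + freight + insurance
CIF = 173465.45 + 6905.46 + 174.32 = 180545.23
Import duty = 180545.23 × 23% = 41525.40

CIF value: GBP 180545.23; import duty: GBP 41525.40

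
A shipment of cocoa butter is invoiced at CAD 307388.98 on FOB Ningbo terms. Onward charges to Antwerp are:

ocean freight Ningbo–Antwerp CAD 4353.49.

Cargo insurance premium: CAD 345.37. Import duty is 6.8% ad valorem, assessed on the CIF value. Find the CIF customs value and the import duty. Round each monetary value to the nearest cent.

CIF = FOB price + freight + insurance
CIF = 307388.98 + 4353.49 + 345.37 = 312087.84
Import duty = 312087.84 × 6.8% = 21221.97

CIF value: CAD 312087.84; import duty: CAD 21221.97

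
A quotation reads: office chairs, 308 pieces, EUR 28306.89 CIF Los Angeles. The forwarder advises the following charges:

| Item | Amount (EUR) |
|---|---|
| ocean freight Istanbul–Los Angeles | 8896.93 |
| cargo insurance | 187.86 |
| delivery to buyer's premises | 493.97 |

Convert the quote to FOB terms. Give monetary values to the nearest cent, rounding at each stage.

FOB price: EUR 19222.10

Not relevant to the conversion: delivery — on the buyer under both terms; not part of either seller's price.
From CIF to FOB, the seller no longer bears: freight, insurance.
FOB price = 28306.89 − 8896.93 − 187.86 = 19222.10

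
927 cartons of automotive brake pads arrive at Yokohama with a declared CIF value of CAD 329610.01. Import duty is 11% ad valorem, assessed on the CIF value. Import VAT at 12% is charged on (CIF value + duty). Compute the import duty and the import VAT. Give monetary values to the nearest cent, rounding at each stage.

Import duty = 329610.01 × 11% = 36257.10
VAT base = CIF + duty = 329610.01 + 36257.10 = 365867.11
Import VAT = 365867.11 × 12% = 43904.05

Import duty: CAD 36257.10; import VAT: CAD 43904.05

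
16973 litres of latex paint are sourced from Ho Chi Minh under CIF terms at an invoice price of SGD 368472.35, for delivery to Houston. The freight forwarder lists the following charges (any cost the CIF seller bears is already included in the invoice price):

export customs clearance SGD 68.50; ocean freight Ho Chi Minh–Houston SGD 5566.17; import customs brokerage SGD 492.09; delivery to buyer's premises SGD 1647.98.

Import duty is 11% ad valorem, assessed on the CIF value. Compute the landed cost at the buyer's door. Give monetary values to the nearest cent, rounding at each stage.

CIF: the seller pays costs through ocean freight and marine insurance to the destination port.
Already in the invoice (seller's account under CIF): export clearance, freight — exclude.
The CIF price already equals the CIF value: 368472.35
Import duty = 368472.35 × 11% = 40531.96
Buyer bears: brokerage 492.09 + delivery 1647.98 + duty 40531.96 = 42672.03
Landed cost = invoice 368472.35 + 42672.03 = 411144.38

Total landed cost: SGD 411144.38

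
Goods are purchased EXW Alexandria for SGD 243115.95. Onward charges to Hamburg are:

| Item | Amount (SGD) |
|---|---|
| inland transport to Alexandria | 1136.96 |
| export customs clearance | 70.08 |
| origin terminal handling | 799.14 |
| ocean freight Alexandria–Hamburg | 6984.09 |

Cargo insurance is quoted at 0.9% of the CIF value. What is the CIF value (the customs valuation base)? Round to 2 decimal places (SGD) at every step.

Let C be the CIF value. C = EXW price + pre-shipment costs + freight + 0.9% × C
C − 0.9% × C = 243115.95 + 1136.96 + 70.08 + 799.14 + 6984.09
0.991 × C = 252106.22
C = 252106.22 / 0.991 = 254395.78
Insurance premium = 0.9% × 254395.78 = 2289.56

CIF value: SGD 254395.78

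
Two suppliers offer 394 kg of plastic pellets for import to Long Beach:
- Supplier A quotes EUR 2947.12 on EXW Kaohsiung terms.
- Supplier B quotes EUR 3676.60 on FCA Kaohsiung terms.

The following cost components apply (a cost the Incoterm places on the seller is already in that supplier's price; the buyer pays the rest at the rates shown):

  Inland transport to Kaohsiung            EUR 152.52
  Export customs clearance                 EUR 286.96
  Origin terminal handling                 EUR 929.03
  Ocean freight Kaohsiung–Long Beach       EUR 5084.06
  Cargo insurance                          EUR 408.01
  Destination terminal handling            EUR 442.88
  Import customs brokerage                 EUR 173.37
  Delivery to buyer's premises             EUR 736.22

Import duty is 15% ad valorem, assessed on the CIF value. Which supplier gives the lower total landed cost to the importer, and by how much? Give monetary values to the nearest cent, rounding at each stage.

Supplier A (EXW):
CIF value = EXW price + inland to port + export clearance + origin terminal + freight + insurance = 2947.12 + 152.52 + 286.96 + 929.03 + 5084.06 + 408.01 = 9807.70
Import duty = 9807.70 × 15% = 1471.16
Buyer bears (A): 152.52 + 286.96 + 929.03 + 5084.06 + 408.01 + 442.88 + 173.37 + 736.22 = 8213.05
Landed cost (A) = invoice 2947.12 + 8213.05 + duty 1471.16 = 12631.33
Supplier B (FCA):
CIF value = FCA price + origin terminal + freight + insurance = 3676.60 + 929.03 + 5084.06 + 408.01 = 10097.70
Import duty = 10097.70 × 15% = 1514.66
Buyer bears (B): 929.03 + 5084.06 + 408.01 + 442.88 + 173.37 + 736.22 = 7773.57
Landed cost (B) = invoice 3676.60 + 7773.57 + duty 1514.66 = 12964.83
Difference = |12631.33 − 12964.83| = 333.50

Supplier A is cheaper by EUR 333.50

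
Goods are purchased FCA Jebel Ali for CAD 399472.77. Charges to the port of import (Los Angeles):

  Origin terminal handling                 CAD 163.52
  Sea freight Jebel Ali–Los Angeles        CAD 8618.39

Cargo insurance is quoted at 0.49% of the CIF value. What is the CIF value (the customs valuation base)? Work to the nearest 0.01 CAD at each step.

CIF value: CAD 410264.98

Let C be the CIF value. C = FCA price + pre-shipment costs + freight + 0.49% × C
C − 0.49% × C = 399472.77 + 163.52 + 8618.39
0.9951 × C = 408254.68
C = 408254.68 / 0.9951 = 410264.98
Insurance premium = 0.49% × 410264.98 = 2010.30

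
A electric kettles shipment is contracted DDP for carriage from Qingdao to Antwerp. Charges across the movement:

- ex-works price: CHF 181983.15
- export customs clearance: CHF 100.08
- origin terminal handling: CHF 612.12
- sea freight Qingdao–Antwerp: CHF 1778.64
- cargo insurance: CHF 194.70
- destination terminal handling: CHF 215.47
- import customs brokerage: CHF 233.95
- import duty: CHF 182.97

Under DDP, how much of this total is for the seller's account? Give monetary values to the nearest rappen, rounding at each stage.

DDP: the seller bears all costs including import duty.
Seller's account: goods 181983.15 + export clearance 100.08 + origin terminal 612.12 + freight 1778.64 + insurance 194.70 + destination terminal 215.47 + brokerage 233.95 + duty 182.97 = 185301.08
Buyer's account: 0.00

Seller's account: CHF 185301.08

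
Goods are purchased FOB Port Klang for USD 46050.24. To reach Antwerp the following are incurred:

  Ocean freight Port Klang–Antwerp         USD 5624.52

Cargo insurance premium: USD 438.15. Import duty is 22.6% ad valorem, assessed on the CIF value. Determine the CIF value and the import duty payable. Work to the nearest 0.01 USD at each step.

CIF = FOB price + freight + insurance
CIF = 46050.24 + 5624.52 + 438.15 = 52112.91
Import duty = 52112.91 × 22.6% = 11777.52

CIF value: USD 52112.91; import duty: USD 11777.52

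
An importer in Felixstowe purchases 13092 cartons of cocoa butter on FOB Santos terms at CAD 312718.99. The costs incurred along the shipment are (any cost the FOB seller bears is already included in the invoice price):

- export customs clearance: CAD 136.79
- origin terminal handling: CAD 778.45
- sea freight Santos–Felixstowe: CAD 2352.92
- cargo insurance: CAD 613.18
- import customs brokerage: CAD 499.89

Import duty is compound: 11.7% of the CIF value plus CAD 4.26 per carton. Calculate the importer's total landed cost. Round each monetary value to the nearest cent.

Total landed cost: CAD 408892.06

FOB: the seller bears costs until goods are on board at the origin port; the buyer bears freight, insurance and all costs thereafter.
Already in the invoice (seller's account under FOB): export clearance, origin terminal — exclude.
CIF value = FOB price + freight + insurance = 312718.99 + 2352.92 + 613.18 = 315685.09
Ad valorem component: 315685.09 × 11.7% = 36935.16
Specific component: 13092 × 4.26 = 55771.92
Import duty = 36935.16 + 55771.92 = 92707.08
Buyer bears: freight 2352.92 + insurance 613.18 + brokerage 499.89 + duty 92707.08 = 96173.07
Landed cost = invoice 312718.99 + 96173.07 = 408892.06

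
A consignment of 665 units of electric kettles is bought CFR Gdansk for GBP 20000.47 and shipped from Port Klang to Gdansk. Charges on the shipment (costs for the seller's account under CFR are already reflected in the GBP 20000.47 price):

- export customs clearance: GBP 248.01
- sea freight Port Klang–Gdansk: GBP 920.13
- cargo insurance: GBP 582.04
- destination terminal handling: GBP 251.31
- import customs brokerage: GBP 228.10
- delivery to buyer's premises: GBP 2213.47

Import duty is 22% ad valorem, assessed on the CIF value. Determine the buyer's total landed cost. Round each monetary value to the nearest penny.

CFR: the seller pays costs through ocean freight to the destination port, but not insurance.
Already in the invoice (seller's account under CFR): export clearance, freight — exclude.
CIF value = CFR price + insurance = 20000.47 + 582.04 = 20582.51
Import duty = 20582.51 × 22% = 4528.15
Buyer bears: insurance 582.04 + destination terminal 251.31 + brokerage 228.10 + delivery 2213.47 + duty 4528.15 = 7803.07
Landed cost = invoice 20000.47 + 7803.07 = 27803.54

Total landed cost: GBP 27803.54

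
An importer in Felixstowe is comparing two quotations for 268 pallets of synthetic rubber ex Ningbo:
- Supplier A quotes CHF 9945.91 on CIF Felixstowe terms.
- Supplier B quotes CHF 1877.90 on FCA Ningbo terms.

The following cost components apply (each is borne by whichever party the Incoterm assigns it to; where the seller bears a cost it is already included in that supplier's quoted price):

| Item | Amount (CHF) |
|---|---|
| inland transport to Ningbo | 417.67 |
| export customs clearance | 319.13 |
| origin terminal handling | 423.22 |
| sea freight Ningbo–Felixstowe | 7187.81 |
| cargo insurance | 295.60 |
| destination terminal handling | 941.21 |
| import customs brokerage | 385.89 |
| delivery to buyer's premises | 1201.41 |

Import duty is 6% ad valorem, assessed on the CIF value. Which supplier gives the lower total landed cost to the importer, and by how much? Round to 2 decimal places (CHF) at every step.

Supplier B is cheaper by CHF 171.06

Supplier A (CIF):
The CIF price already equals the CIF value: 9945.91
Import duty = 9945.91 × 6% = 596.75
Buyer bears (A): 941.21 + 385.89 + 1201.41 = 2528.51
Landed cost (A) = invoice 9945.91 + 2528.51 + duty 596.75 = 13071.17
Supplier B (FCA):
CIF value = FCA price + origin terminal + freight + insurance = 1877.90 + 423.22 + 7187.81 + 295.60 = 9784.53
Import duty = 9784.53 × 6% = 587.07
Buyer bears (B): 423.22 + 7187.81 + 295.60 + 941.21 + 385.89 + 1201.41 = 10435.14
Landed cost (B) = invoice 1877.90 + 10435.14 + duty 587.07 = 12900.11
Difference = |13071.17 − 12900.11| = 171.06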